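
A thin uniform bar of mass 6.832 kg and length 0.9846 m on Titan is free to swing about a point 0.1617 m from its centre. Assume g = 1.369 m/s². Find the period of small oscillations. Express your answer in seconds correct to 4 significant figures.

4.367 s

For a physical pendulum T = 2π√(I/(mgd)), with d = 0.16170 m from pivot to centre of mass.
I_cm = mL²/12 = 6.832 × 0.9846²/12 = 0.55193 kg·m²; I = I_cm + md² = 0.55193 + 6.832 × 0.16170² = 0.73057 kg·m².
T = 2π√(0.73057/(6.832 × 1.369 × 0.16170)) = 4.367 s.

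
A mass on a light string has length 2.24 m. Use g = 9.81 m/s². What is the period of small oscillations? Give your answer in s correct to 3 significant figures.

3.00 s

T = 2π√(L/g) = 2π√(2.24/9.81) = 2π × 0.4778 = 3.00 s.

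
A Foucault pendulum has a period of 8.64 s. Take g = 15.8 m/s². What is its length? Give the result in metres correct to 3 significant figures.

29.9 m

From T = 2π√(L/g), L = gT²/(4π²) = 15.8 × 8.640²/(4π²) = 29.9 m.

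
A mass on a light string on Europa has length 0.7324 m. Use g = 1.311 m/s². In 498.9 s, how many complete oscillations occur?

106

T = 2π√(L/g) = 2π√(0.7324/1.311) = 4.6963 s.
Number of complete oscillations = ⌊498.9/4.6963⌋ = ⌊106.23⌋ = 106.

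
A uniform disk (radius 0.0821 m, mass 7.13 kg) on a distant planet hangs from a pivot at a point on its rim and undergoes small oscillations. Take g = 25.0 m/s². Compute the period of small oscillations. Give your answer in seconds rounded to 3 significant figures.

I_cm = ½mr² = 0.02403 kg·m². The pivot is at distance d = 0.0821 m from the centre of mass.
By the parallel-axis theorem, I = I_cm + md² = 0.02403 + 0.04806 = 0.07209 kg·m².
T = 2π√(I/(mgd)) = 2π√(0.07209/(7.13 × 25.0 × 0.0821)) = 0.441 s.

0.441 s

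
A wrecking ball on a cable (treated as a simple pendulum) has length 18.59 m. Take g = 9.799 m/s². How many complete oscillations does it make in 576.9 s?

66

T = 2π√(L/g) = 2π√(18.59/9.799) = 8.6542 s.
Number of complete oscillations = ⌊576.9/8.6542⌋ = ⌊66.661⌋ = 66.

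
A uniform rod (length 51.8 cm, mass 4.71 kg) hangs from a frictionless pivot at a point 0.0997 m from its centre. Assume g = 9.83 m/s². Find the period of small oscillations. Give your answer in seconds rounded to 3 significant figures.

For a physical pendulum T = 2π√(I/(mgd)), with d = 0.09970 m from pivot to centre of mass.
I_cm = mL²/12 = 4.71 × 0.518²/12 = 0.1053 kg·m²; I = I_cm + md² = 0.1053 + 4.71 × 0.09970² = 0.1521 kg·m².
T = 2π√(0.1521/(4.71 × 9.83 × 0.09970)) = 1.14 s.

1.14 s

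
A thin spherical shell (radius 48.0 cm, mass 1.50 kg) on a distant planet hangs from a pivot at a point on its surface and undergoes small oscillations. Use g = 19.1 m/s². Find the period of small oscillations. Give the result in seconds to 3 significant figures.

1.29 s

I_cm = (2/3)mr² = 0.2304 kg·m². The pivot is at distance d = 0.480 m from the centre of mass.
By the parallel-axis theorem, I = I_cm + md² = 0.2304 + 0.3456 = 0.5760 kg·m².
T = 2π√(I/(mgd)) = 2π√(0.5760/(1.50 × 19.1 × 0.480)) = 1.29 s.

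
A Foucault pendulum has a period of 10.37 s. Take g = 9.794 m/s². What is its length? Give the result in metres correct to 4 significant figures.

From T = 2π√(L/g), L = gT²/(4π²) = 9.794 × 10.370²/(4π²) = 26.68 m.

26.68 m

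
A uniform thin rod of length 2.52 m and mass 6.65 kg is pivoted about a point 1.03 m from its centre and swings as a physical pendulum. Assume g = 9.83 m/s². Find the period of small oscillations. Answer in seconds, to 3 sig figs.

For a physical pendulum T = 2π√(I/(mgd)), with d = 1.030 m from pivot to centre of mass.
I_cm = mL²/12 = 6.65 × 2.52²/12 = 3.519 kg·m²; I = I_cm + md² = 3.519 + 6.65 × 1.030² = 10.57 kg·m².
T = 2π√(10.57/(6.65 × 9.83 × 1.030)) = 2.49 s.

2.49 s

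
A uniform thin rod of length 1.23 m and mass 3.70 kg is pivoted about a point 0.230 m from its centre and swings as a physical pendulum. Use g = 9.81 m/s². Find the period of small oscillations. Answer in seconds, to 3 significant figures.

1.77 s

For a physical pendulum T = 2π√(I/(mgd)), with d = 0.2300 m from pivot to centre of mass.
I_cm = mL²/12 = 3.70 × 1.23²/12 = 0.4665 kg·m²; I = I_cm + md² = 0.4665 + 3.70 × 0.2300² = 0.6622 kg·m².
T = 2π√(0.6622/(3.70 × 9.81 × 0.2300)) = 1.77 s.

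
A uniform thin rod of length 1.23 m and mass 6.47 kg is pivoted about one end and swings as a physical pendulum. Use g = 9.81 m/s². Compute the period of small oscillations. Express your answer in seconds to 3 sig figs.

For a physical pendulum T = 2π√(I/(mgd)), with d = 0.6150 m from pivot to centre of mass.
I_cm = mL²/12 = 6.47 × 1.23²/12 = 0.8157 kg·m²; I = I_cm + md² = 0.8157 + 6.47 × 0.6150² = 3.263 kg·m².
T = 2π√(3.263/(6.47 × 9.81 × 0.6150)) = 1.82 s.

1.82 s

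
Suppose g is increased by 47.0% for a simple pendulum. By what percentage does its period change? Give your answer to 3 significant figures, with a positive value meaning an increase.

T ∝ 1/√g, so T'/T = 1/√(1.470) = 0.8248.
Percentage change in T = (0.8248 − 1) × 100% = -17.5%.

-17.5%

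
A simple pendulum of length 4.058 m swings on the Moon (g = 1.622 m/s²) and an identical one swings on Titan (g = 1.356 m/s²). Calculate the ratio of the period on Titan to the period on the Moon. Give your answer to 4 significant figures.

T ∝ 1/√g, so T₂/T₁ = √(g₁/g₂) = √(1.622/1.356) = 1.094.

1.094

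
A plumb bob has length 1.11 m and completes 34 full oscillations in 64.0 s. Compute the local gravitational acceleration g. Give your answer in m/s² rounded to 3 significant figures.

T = 64.0/34 = 1.882 s.
From T = 2π√(L/g), g = 4π²L/T² = 4π² × 1.11/1.882² = 12.4 m/s².

12.4 m/s²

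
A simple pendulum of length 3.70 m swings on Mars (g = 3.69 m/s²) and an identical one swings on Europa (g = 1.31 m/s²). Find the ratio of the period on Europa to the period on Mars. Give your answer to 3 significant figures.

1.68

T ∝ 1/√g, so T₂/T₁ = √(g₁/g₂) = √(3.69/1.31) = 1.68.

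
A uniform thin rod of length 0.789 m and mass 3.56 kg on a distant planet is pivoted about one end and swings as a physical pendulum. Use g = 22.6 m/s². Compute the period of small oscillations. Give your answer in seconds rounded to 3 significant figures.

For a physical pendulum T = 2π√(I/(mgd)), with d = 0.3945 m from pivot to centre of mass.
I_cm = mL²/12 = 3.56 × 0.789²/12 = 0.1847 kg·m²; I = I_cm + md² = 0.1847 + 3.56 × 0.3945² = 0.7387 kg·m².
T = 2π√(0.7387/(3.56 × 22.6 × 0.3945)) = 0.959 s.

0.959 s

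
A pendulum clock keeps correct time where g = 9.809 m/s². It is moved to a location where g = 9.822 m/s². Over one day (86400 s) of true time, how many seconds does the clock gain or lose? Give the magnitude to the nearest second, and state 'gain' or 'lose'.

The clock's period scales as T ∝ 1/√g, so T'/T = √(9.809/9.822) = 0.999338.
In 86400 s of true time the clock registers 86400/0.999338 = 86457.2 s, so it gains 57 s.

gain 57 s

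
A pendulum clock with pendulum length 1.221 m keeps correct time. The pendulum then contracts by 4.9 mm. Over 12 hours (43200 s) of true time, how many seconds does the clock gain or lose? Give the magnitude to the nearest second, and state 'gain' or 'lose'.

T ∝ √L, so T'/T = √(1.21610/1.221) = 0.997991.
In 43200 s of true time the clock registers 43200/0.997991 = 43286.9 s, so it gains 87 s.

gain 87 s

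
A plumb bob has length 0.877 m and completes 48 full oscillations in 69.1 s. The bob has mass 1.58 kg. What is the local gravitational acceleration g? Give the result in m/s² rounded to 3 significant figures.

T = 69.1/48 = 1.440 s.
From T = 2π√(L/g), g = 4π²L/T² = 4π² × 0.877/1.440² = 16.7 m/s².

16.7 m/s²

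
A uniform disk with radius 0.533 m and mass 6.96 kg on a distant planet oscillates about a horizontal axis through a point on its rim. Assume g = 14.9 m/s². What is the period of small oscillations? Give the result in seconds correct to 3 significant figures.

1.46 s

I_cm = ½mr² = 0.9886 kg·m². The pivot is at distance d = 0.533 m from the centre of mass.
By the parallel-axis theorem, I = I_cm + md² = 0.9886 + 1.977 = 2.966 kg·m².
T = 2π√(I/(mgd)) = 2π√(2.966/(6.96 × 14.9 × 0.533)) = 1.46 s.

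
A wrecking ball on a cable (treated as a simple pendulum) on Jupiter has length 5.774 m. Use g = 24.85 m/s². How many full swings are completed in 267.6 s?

88

T = 2π√(L/g) = 2π√(5.774/24.85) = 3.0287 s.
Number of complete oscillations = ⌊267.6/3.0287⌋ = ⌊88.355⌋ = 88.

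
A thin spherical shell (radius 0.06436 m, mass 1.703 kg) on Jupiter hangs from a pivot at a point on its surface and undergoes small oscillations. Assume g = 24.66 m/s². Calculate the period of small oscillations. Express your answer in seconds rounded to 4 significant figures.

I_cm = (2/3)mr² = 0.0047028 kg·m². The pivot is at distance d = 0.06436 m from the centre of mass.
By the parallel-axis theorem, I = I_cm + md² = 0.0047028 + 0.0070542 = 0.011757 kg·m².
T = 2π√(I/(mgd)) = 2π√(0.011757/(1.703 × 24.66 × 0.06436)) = 0.4144 s.

0.4144 s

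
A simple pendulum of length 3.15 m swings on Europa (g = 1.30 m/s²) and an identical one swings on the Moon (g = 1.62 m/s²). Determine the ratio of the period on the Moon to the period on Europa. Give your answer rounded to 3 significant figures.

T ∝ 1/√g, so T₂/T₁ = √(g₁/g₂) = √(1.30/1.62) = 0.896.

0.896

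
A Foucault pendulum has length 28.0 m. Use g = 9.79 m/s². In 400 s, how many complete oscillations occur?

37

T = 2π√(L/g) = 2π√(28.0/9.79) = 10.63 s.
Number of complete oscillations = ⌊400/10.63⌋ = ⌊37.64⌋ = 37.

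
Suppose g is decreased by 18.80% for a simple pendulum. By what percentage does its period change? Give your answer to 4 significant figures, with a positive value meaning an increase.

10.97%

T ∝ 1/√g, so T'/T = 1/√(0.81200) = 1.1097.
Percentage change in T = (1.1097 − 1) × 100% = 10.97%.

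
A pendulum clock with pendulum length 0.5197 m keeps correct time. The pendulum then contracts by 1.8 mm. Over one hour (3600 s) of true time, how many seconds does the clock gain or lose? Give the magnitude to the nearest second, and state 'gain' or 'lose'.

T ∝ √L, so T'/T = √(0.51790/0.5197) = 0.998267.
In 3600 s of true time the clock registers 3600/0.998267 = 3606.3 s, so it gains 6 s.

gain 6 s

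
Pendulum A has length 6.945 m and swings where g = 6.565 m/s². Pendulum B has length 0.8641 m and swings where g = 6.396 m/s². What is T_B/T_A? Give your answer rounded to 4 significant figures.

T = 2π√(L/g), so T_B/T_A = √((L_B/g_B)/(L_A/g_A)) = √((0.8641/6.396)/(6.945/6.565)) = 0.3574.

0.3574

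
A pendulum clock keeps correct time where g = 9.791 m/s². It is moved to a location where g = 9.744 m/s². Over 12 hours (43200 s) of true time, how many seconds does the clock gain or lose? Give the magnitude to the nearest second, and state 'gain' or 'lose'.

The clock's period scales as T ∝ 1/√g, so T'/T = √(9.791/9.744) = 1.00241.
In 43200 s of true time the clock registers 43200/1.00241 = 43096.2 s, so it loses 104 s.

lose 104 s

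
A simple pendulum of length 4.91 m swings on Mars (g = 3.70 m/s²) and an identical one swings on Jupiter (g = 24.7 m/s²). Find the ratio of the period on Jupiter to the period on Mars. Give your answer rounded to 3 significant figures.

T ∝ 1/√g, so T₂/T₁ = √(g₁/g₂) = √(3.70/24.7) = 0.387.

0.387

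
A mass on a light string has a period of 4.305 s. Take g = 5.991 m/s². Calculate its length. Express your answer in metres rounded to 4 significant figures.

2.812 m

From T = 2π√(L/g), L = gT²/(4π²) = 5.991 × 4.3050²/(4π²) = 2.812 m.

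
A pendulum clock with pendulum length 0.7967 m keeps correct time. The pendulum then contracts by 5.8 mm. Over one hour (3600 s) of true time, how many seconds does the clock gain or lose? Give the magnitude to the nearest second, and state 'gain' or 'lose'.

gain 13 s

T ∝ √L, so T'/T = √(0.79090/0.7967) = 0.996353.
In 3600 s of true time the clock registers 3600/0.996353 = 3613.2 s, so it gains 13 s.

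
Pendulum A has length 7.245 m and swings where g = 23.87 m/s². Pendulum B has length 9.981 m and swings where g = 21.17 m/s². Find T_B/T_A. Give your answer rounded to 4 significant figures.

1.246

T = 2π√(L/g), so T_B/T_A = √((L_B/g_B)/(L_A/g_A)) = √((9.981/21.17)/(7.245/23.87)) = 1.246.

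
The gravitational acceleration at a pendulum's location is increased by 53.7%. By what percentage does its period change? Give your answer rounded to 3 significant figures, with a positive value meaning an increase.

-19.3%

T ∝ 1/√g, so T'/T = 1/√(1.537) = 0.8066.
Percentage change in T = (0.8066 − 1) × 100% = -19.3%.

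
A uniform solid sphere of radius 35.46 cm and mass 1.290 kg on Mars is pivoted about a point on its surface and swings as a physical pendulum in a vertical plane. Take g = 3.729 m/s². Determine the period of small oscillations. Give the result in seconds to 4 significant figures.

2.293 s

I_cm = (2/5)mr² = 0.064882 kg·m². The pivot is at distance d = 0.3546 m from the centre of mass.
By the parallel-axis theorem, I = I_cm + md² = 0.064882 + 0.16221 = 0.22709 kg·m².
T = 2π√(I/(mgd)) = 2π√(0.22709/(1.290 × 3.729 × 0.3546)) = 2.293 s.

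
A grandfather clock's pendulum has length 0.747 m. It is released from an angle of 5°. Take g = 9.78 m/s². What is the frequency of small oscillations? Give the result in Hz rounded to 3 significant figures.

0.576 Hz

T = 2π√(L/g) = 2π√(0.747/9.78) = 1.736 s, so f = 1/T = 0.576 Hz.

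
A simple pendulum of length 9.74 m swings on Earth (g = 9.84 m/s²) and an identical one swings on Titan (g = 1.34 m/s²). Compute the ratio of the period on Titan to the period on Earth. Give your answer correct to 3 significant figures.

T ∝ 1/√g, so T₂/T₁ = √(g₁/g₂) = √(9.84/1.34) = 2.71.

2.71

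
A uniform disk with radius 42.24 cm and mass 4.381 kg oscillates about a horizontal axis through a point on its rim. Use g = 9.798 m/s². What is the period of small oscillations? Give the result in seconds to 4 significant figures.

I_cm = ½mr² = 0.39083 kg·m². The pivot is at distance d = 0.4224 m from the centre of mass.
By the parallel-axis theorem, I = I_cm + md² = 0.39083 + 0.78167 = 1.1725 kg·m².
T = 2π√(I/(mgd)) = 2π√(1.1725/(4.381 × 9.798 × 0.4224)) = 1.598 s.

1.598 s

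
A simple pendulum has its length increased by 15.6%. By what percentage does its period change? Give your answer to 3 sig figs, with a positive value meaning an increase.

7.52%

T ∝ √L, so T'/T = √(1.156) = 1.075.
Percentage change in T = (1.075 − 1) × 100% = 7.52%.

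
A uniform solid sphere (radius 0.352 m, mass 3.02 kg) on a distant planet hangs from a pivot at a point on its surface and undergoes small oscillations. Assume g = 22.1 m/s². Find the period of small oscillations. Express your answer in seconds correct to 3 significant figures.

I_cm = (2/5)mr² = 0.1497 kg·m². The pivot is at distance d = 0.352 m from the centre of mass.
By the parallel-axis theorem, I = I_cm + md² = 0.1497 + 0.3742 = 0.5239 kg·m².
T = 2π√(I/(mgd)) = 2π√(0.5239/(3.02 × 22.1 × 0.352)) = 0.938 s.

0.938 s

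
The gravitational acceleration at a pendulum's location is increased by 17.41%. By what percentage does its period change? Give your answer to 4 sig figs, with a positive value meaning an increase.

T ∝ 1/√g, so T'/T = 1/√(1.1741) = 0.92288.
Percentage change in T = (0.92288 − 1) × 100% = -7.712%.

-7.712%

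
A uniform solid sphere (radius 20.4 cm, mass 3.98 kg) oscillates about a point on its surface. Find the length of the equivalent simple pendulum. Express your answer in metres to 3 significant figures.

0.286 m

The equivalent simple-pendulum length is L_eq = I/(md), where I is about the pivot and d = 0.2040 m.
I_cm = (2/5)mR² = 0.06625 kg·m², so I = I_cm + md² = 0.06625 + 0.1656 = 0.2319 kg·m².
L_eq = 0.2319/(3.98 × 0.2040) = 0.286 m.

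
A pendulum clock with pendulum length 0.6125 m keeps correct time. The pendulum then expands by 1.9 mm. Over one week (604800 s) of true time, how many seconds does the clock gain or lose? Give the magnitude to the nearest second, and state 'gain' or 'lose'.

lose 936 s

T ∝ √L, so T'/T = √(0.61440/0.6125) = 1.00155.
In 604800 s of true time the clock registers 604800/1.00155 = 603864.1 s, so it loses 936 s.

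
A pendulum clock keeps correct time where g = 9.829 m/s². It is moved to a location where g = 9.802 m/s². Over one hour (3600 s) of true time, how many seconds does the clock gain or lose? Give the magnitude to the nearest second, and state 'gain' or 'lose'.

lose 5 s

The clock's period scales as T ∝ 1/√g, so T'/T = √(9.829/9.802) = 1.00138.
In 3600 s of true time the clock registers 3600/1.00138 = 3595.1 s, so it loses 5 s.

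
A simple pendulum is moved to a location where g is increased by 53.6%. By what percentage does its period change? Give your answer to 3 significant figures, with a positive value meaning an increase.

T ∝ 1/√g, so T'/T = 1/√(1.536) = 0.8069.
Percentage change in T = (0.8069 − 1) × 100% = -19.3%.

-19.3%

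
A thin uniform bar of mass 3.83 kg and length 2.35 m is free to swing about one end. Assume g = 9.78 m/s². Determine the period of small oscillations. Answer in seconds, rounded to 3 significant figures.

For a physical pendulum T = 2π√(I/(mgd)), with d = 1.175 m from pivot to centre of mass.
I_cm = mL²/12 = 3.83 × 2.35²/12 = 1.763 kg·m²; I = I_cm + md² = 1.763 + 3.83 × 1.175² = 7.050 kg·m².
T = 2π√(7.050/(3.83 × 9.78 × 1.175)) = 2.51 s.

2.51 s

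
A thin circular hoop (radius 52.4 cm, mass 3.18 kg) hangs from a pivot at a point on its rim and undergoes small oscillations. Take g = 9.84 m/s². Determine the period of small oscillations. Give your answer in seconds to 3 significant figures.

2.05 s

I_cm = mr² = 0.8732 kg·m². The pivot is at distance d = 0.524 m from the centre of mass.
By the parallel-axis theorem, I = I_cm + md² = 0.8732 + 0.8732 = 1.746 kg·m².
T = 2π√(I/(mgd)) = 2π√(1.746/(3.18 × 9.84 × 0.524)) = 2.05 s.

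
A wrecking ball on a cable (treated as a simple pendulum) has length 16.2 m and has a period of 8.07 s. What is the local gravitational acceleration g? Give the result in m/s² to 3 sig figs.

9.82 m/s²

From T = 2π√(L/g), g = 4π²L/T² = 4π² × 16.2/8.070² = 9.82 m/s².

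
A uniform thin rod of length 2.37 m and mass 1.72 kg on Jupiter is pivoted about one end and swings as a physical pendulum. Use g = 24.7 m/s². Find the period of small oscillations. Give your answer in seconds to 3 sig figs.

For a physical pendulum T = 2π√(I/(mgd)), with d = 1.185 m from pivot to centre of mass.
I_cm = mL²/12 = 1.72 × 2.37²/12 = 0.8051 kg·m²; I = I_cm + md² = 0.8051 + 1.72 × 1.185² = 3.220 kg·m².
T = 2π√(3.220/(1.72 × 24.7 × 1.185)) = 1.59 s.

1.59 s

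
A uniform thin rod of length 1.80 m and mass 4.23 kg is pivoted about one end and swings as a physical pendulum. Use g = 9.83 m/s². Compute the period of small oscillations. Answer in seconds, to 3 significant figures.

2.20 s

For a physical pendulum T = 2π√(I/(mgd)), with d = 0.9000 m from pivot to centre of mass.
I_cm = mL²/12 = 4.23 × 1.80²/12 = 1.142 kg·m²; I = I_cm + md² = 1.142 + 4.23 × 0.9000² = 4.568 kg·m².
T = 2π√(4.568/(4.23 × 9.83 × 0.9000)) = 2.20 s.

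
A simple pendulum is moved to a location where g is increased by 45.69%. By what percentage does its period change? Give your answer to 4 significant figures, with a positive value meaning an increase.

T ∝ 1/√g, so T'/T = 1/√(1.4569) = 0.82849.
Percentage change in T = (0.82849 − 1) × 100% = -17.15%.

-17.15%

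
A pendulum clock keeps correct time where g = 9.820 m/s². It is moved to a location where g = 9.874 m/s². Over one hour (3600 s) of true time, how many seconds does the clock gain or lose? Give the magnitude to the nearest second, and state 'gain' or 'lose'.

The clock's period scales as T ∝ 1/√g, so T'/T = √(9.820/9.874) = 0.997262.
In 3600 s of true time the clock registers 3600/0.997262 = 3609.9 s, so it gains 10 s.

gain 10 s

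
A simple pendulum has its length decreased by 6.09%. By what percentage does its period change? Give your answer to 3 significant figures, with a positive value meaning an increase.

-3.09%

T ∝ √L, so T'/T = √(0.9391) = 0.9691.
Percentage change in T = (0.9691 − 1) × 100% = -3.09%.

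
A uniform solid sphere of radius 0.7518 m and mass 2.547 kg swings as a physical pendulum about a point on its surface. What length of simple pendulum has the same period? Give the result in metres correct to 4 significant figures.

1.053 m

The equivalent simple-pendulum length is L_eq = I/(md), where I is about the pivot and d = 0.75180 m.
I_cm = (2/5)mR² = 0.57583 kg·m², so I = I_cm + md² = 0.57583 + 1.4396 = 2.0154 kg·m².
L_eq = 2.0154/(2.547 × 0.75180) = 1.053 m.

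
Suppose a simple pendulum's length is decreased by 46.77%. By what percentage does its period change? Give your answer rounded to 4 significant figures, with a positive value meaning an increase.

-27.04%

T ∝ √L, so T'/T = √(0.53230) = 0.72959.
Percentage change in T = (0.72959 − 1) × 100% = -27.04%.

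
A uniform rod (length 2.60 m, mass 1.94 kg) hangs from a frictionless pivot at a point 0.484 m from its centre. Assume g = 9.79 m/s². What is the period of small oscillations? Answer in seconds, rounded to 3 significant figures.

For a physical pendulum T = 2π√(I/(mgd)), with d = 0.4840 m from pivot to centre of mass.
I_cm = mL²/12 = 1.94 × 2.60²/12 = 1.093 kg·m²; I = I_cm + md² = 1.093 + 1.94 × 0.4840² = 1.547 kg·m².
T = 2π√(1.547/(1.94 × 9.79 × 0.4840)) = 2.58 s.

2.58 s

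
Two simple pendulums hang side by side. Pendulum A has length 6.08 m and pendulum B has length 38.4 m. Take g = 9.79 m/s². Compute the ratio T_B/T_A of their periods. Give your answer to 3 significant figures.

2.51

T ∝ √L, so T_B/T_A = √(L_B/L_A) = √(38.4/6.08) = 2.51.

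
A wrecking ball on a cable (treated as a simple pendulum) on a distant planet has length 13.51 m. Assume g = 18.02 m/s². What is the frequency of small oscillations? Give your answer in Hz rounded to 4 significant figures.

T = 2π√(L/g) = 2π√(13.51/18.02) = 5.4404 s, so f = 1/T = 0.1838 Hz.

0.1838 Hz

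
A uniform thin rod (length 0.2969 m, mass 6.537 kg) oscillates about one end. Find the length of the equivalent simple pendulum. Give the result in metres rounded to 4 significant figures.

The equivalent simple-pendulum length is L_eq = I/(md), where I is about the pivot and d = 0.14845 m.
I_cm = (1/12)mL² = 0.048020 kg·m², so I = I_cm + md² = 0.048020 + 0.14406 = 0.19208 kg·m².
L_eq = 0.19208/(6.537 × 0.14845) = 0.1979 m.

0.1979 m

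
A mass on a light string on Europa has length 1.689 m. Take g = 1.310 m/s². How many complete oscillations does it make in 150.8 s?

T = 2π√(L/g) = 2π√(1.689/1.310) = 7.1344 s.
Number of complete oscillations = ⌊150.8/7.1344⌋ = ⌊21.137⌋ = 21.

21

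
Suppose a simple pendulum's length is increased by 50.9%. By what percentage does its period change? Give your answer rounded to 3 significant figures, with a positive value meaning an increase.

T ∝ √L, so T'/T = √(1.509) = 1.228.
Percentage change in T = (1.228 − 1) × 100% = 22.8%.

22.8%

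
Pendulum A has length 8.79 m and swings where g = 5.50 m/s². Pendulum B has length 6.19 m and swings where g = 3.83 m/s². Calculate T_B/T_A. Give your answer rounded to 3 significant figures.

T = 2π√(L/g), so T_B/T_A = √((L_B/g_B)/(L_A/g_A)) = √((6.19/3.83)/(8.79/5.50)) = 1.01.

1.01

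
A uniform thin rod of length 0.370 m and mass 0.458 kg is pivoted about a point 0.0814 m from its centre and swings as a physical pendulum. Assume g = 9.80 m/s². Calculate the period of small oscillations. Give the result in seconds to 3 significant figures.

0.945 s

For a physical pendulum T = 2π√(I/(mgd)), with d = 0.08140 m from pivot to centre of mass.
I_cm = mL²/12 = 0.458 × 0.370²/12 = 0.005225 kg·m²; I = I_cm + md² = 0.005225 + 0.458 × 0.08140² = 0.008260 kg·m².
T = 2π√(0.008260/(0.458 × 9.80 × 0.08140)) = 0.945 s.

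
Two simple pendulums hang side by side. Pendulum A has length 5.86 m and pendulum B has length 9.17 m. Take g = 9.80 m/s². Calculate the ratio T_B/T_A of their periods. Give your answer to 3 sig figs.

1.25

T ∝ √L, so T_B/T_A = √(L_B/L_A) = √(9.17/5.86) = 1.25.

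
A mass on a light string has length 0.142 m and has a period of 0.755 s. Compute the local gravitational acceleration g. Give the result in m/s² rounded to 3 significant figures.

9.83 m/s²

From T = 2π√(L/g), g = 4π²L/T² = 4π² × 0.142/0.7550² = 9.83 m/s².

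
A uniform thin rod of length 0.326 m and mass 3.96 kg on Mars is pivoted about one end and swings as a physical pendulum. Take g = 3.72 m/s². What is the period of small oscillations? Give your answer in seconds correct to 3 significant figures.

1.52 s

For a physical pendulum T = 2π√(I/(mgd)), with d = 0.1630 m from pivot to centre of mass.
I_cm = mL²/12 = 3.96 × 0.326²/12 = 0.03507 kg·m²; I = I_cm + md² = 0.03507 + 3.96 × 0.1630² = 0.1403 kg·m².
T = 2π√(0.1403/(3.96 × 3.72 × 0.1630)) = 1.52 s.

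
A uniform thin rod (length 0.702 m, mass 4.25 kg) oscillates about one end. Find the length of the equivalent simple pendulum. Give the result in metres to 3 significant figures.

0.468 m

The equivalent simple-pendulum length is L_eq = I/(md), where I is about the pivot and d = 0.3510 m.
I_cm = (1/12)mL² = 0.1745 kg·m², so I = I_cm + md² = 0.1745 + 0.5236 = 0.6981 kg·m².
L_eq = 0.6981/(4.25 × 0.3510) = 0.468 m.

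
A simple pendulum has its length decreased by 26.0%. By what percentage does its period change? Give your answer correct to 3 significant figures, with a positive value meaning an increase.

-14.0%

T ∝ √L, so T'/T = √(0.7400) = 0.8602.
Percentage change in T = (0.8602 − 1) × 100% = -14.0%.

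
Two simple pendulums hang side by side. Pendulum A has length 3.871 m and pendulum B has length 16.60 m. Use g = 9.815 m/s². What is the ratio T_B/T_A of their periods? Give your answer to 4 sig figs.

2.071

T ∝ √L, so T_B/T_A = √(L_B/L_A) = √(16.60/3.871) = 2.071.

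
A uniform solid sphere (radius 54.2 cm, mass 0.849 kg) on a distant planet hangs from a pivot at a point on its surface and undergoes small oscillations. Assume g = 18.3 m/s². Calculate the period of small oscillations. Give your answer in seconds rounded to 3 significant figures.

1.28 s

I_cm = (2/5)mr² = 0.09976 kg·m². The pivot is at distance d = 0.542 m from the centre of mass.
By the parallel-axis theorem, I = I_cm + md² = 0.09976 + 0.2494 = 0.3492 kg·m².
T = 2π√(I/(mgd)) = 2π√(0.3492/(0.849 × 18.3 × 0.542)) = 1.28 s.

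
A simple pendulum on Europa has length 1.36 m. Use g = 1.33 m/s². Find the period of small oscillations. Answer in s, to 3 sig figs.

6.35 s

T = 2π√(L/g) = 2π√(1.36/1.33) = 2π × 1.011 = 6.35 s.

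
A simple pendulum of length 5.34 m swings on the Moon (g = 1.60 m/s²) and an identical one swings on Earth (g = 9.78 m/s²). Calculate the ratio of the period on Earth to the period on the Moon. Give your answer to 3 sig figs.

T ∝ 1/√g, so T₂/T₁ = √(g₁/g₂) = √(1.60/9.78) = 0.404.

0.404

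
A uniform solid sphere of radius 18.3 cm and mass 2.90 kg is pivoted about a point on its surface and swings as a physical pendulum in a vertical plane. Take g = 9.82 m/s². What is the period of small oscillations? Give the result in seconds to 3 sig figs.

1.01 s

I_cm = (2/5)mr² = 0.03885 kg·m². The pivot is at distance d = 0.183 m from the centre of mass.
By the parallel-axis theorem, I = I_cm + md² = 0.03885 + 0.09712 = 0.1360 kg·m².
T = 2π√(I/(mgd)) = 2π√(0.1360/(2.90 × 9.82 × 0.183)) = 1.01 s.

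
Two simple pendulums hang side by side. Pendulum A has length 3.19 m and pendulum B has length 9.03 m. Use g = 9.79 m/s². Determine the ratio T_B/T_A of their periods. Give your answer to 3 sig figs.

T ∝ √L, so T_B/T_A = √(L_B/L_A) = √(9.03/3.19) = 1.68.

1.68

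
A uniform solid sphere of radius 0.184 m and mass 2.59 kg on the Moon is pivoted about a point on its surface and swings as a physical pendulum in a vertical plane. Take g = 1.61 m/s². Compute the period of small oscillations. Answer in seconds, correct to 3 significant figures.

2.51 s

I_cm = (2/5)mr² = 0.03507 kg·m². The pivot is at distance d = 0.184 m from the centre of mass.
By the parallel-axis theorem, I = I_cm + md² = 0.03507 + 0.08769 = 0.1228 kg·m².
T = 2π√(I/(mgd)) = 2π√(0.1228/(2.59 × 1.61 × 0.184)) = 2.51 s.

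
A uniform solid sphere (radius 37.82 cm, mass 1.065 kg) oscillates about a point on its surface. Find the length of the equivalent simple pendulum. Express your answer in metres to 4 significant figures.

The equivalent simple-pendulum length is L_eq = I/(md), where I is about the pivot and d = 0.37820 m.
I_cm = (2/5)mR² = 0.060933 kg·m², so I = I_cm + md² = 0.060933 + 0.15233 = 0.21327 kg·m².
L_eq = 0.21327/(1.065 × 0.37820) = 0.5295 m.

0.5295 m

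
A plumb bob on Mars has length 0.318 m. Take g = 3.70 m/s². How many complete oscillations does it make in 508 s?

T = 2π√(L/g) = 2π√(0.318/3.70) = 1.842 s.
Number of complete oscillations = ⌊508/1.842⌋ = ⌊275.8⌋ = 275.

275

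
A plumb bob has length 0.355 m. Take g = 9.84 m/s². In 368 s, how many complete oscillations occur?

T = 2π√(L/g) = 2π√(0.355/9.84) = 1.193 s.
Number of complete oscillations = ⌊368/1.193⌋ = ⌊308.4⌋ = 308.

308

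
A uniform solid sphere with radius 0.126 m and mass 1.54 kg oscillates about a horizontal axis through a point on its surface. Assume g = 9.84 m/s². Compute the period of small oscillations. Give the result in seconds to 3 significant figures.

I_cm = (2/5)mr² = 0.009780 kg·m². The pivot is at distance d = 0.126 m from the centre of mass.
By the parallel-axis theorem, I = I_cm + md² = 0.009780 + 0.02445 = 0.03423 kg·m².
T = 2π√(I/(mgd)) = 2π√(0.03423/(1.54 × 9.84 × 0.126)) = 0.841 s.

0.841 s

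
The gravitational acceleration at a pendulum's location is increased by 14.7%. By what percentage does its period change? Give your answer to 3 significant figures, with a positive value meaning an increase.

-6.63%

T ∝ 1/√g, so T'/T = 1/√(1.147) = 0.9337.
Percentage change in T = (0.9337 − 1) × 100% = -6.63%.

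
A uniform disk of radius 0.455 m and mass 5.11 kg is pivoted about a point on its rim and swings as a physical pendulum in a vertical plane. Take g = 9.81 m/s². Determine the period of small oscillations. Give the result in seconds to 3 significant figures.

I_cm = ½mr² = 0.5289 kg·m². The pivot is at distance d = 0.455 m from the centre of mass.
By the parallel-axis theorem, I = I_cm + md² = 0.5289 + 1.058 = 1.587 kg·m².
T = 2π√(I/(mgd)) = 2π√(1.587/(5.11 × 9.81 × 0.455)) = 1.66 s.

1.66 s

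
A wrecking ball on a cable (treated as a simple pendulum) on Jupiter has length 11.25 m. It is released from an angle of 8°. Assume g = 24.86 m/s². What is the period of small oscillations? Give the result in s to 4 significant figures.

T = 2π√(L/g) = 2π√(11.25/24.86) = 2π × 0.67271 = 4.227 s.

4.227 s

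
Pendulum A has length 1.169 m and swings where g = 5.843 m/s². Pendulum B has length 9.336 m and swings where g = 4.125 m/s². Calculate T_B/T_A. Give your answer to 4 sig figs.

T = 2π√(L/g), so T_B/T_A = √((L_B/g_B)/(L_A/g_A)) = √((9.336/4.125)/(1.169/5.843)) = 3.363.

3.363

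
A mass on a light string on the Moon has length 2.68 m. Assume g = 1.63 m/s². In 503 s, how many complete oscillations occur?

62

T = 2π√(L/g) = 2π√(2.68/1.63) = 8.057 s.
Number of complete oscillations = ⌊503/8.057⌋ = ⌊62.43⌋ = 62.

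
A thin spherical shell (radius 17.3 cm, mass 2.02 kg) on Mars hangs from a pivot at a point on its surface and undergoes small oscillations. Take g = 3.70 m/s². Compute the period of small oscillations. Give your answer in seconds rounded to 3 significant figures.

I_cm = (2/3)mr² = 0.04030 kg·m². The pivot is at distance d = 0.173 m from the centre of mass.
By the parallel-axis theorem, I = I_cm + md² = 0.04030 + 0.06046 = 0.1008 kg·m².
T = 2π√(I/(mgd)) = 2π√(0.1008/(2.02 × 3.70 × 0.173)) = 1.75 s.

1.75 s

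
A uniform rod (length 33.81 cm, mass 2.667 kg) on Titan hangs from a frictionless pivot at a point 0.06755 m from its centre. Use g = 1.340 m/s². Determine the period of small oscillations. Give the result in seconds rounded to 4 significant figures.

For a physical pendulum T = 2π√(I/(mgd)), with d = 0.067550 m from pivot to centre of mass.
I_cm = mL²/12 = 2.667 × 0.3381²/12 = 0.025406 kg·m²; I = I_cm + md² = 0.025406 + 2.667 × 0.067550² = 0.037575 kg·m².
T = 2π√(0.037575/(2.667 × 1.340 × 0.067550)) = 2.479 s.

2.479 s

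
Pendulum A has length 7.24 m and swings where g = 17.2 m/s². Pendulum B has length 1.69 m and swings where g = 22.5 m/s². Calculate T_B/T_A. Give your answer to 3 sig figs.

0.422

T = 2π√(L/g), so T_B/T_A = √((L_B/g_B)/(L_A/g_A)) = √((1.69/22.5)/(7.24/17.2)) = 0.422.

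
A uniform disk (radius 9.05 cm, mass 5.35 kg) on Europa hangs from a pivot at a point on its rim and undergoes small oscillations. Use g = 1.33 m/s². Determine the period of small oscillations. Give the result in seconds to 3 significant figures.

I_cm = ½mr² = 0.02191 kg·m². The pivot is at distance d = 0.0905 m from the centre of mass.
By the parallel-axis theorem, I = I_cm + md² = 0.02191 + 0.04382 = 0.06573 kg·m².
T = 2π√(I/(mgd)) = 2π√(0.06573/(5.35 × 1.33 × 0.0905)) = 2.01 s.

2.01 s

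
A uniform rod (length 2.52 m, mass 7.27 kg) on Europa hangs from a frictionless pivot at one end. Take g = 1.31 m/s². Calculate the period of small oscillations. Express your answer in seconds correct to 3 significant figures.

For a physical pendulum T = 2π√(I/(mgd)), with d = 1.260 m from pivot to centre of mass.
I_cm = mL²/12 = 7.27 × 2.52²/12 = 3.847 kg·m²; I = I_cm + md² = 3.847 + 7.27 × 1.260² = 15.39 kg·m².
T = 2π√(15.39/(7.27 × 1.31 × 1.260)) = 7.12 s.

7.12 s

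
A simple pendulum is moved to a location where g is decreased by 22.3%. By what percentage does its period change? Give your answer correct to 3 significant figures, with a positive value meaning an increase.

13.4%

T ∝ 1/√g, so T'/T = 1/√(0.7770) = 1.134.
Percentage change in T = (1.134 − 1) × 100% = 13.4%.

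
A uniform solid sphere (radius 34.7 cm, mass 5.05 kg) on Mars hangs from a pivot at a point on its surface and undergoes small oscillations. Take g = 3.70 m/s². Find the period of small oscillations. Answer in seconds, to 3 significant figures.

I_cm = (2/5)mr² = 0.2432 kg·m². The pivot is at distance d = 0.347 m from the centre of mass.
By the parallel-axis theorem, I = I_cm + md² = 0.2432 + 0.6081 = 0.8513 kg·m².
T = 2π√(I/(mgd)) = 2π√(0.8513/(5.05 × 3.70 × 0.347)) = 2.28 s.

2.28 s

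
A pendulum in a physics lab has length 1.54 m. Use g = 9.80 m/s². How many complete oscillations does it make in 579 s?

T = 2π√(L/g) = 2π√(1.54/9.80) = 2.491 s.
Number of complete oscillations = ⌊579/2.491⌋ = ⌊232.5⌋ = 232.

232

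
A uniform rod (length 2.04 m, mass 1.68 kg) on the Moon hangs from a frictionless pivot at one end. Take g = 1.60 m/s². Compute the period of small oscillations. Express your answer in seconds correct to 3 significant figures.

For a physical pendulum T = 2π√(I/(mgd)), with d = 1.020 m from pivot to centre of mass.
I_cm = mL²/12 = 1.68 × 2.04²/12 = 0.5826 kg·m²; I = I_cm + md² = 0.5826 + 1.68 × 1.020² = 2.330 kg·m².
T = 2π√(2.330/(1.68 × 1.60 × 1.020)) = 5.79 s.

5.79 s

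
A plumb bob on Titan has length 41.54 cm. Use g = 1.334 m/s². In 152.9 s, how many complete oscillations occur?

43

T = 2π√(L/g) = 2π√(0.4154/1.334) = 3.5062 s.
Number of complete oscillations = ⌊152.9/3.5062⌋ = ⌊43.609⌋ = 43.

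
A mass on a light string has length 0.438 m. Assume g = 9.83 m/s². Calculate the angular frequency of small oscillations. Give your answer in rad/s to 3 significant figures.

ω = √(g/L) = √(9.83/0.438) = 4.74 rad/s.

4.74 rad/s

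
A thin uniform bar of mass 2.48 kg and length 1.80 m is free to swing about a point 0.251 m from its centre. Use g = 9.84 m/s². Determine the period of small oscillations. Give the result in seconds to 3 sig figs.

For a physical pendulum T = 2π√(I/(mgd)), with d = 0.2510 m from pivot to centre of mass.
I_cm = mL²/12 = 2.48 × 1.80²/12 = 0.6696 kg·m²; I = I_cm + md² = 0.6696 + 2.48 × 0.2510² = 0.8258 kg·m².
T = 2π√(0.8258/(2.48 × 9.84 × 0.2510)) = 2.31 s.

2.31 s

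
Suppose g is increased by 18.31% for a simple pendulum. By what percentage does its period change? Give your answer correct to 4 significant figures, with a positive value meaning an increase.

-8.063%

T ∝ 1/√g, so T'/T = 1/√(1.1831) = 0.91937.
Percentage change in T = (0.91937 − 1) × 100% = -8.063%.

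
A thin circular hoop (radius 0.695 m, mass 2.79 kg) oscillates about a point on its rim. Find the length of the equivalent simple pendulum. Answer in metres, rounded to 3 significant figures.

1.39 m

The equivalent simple-pendulum length is L_eq = I/(md), where I is about the pivot and d = 0.6950 m.
I_cm = mR² = 1.348 kg·m², so I = I_cm + md² = 1.348 + 1.348 = 2.695 kg·m².
L_eq = 2.695/(2.79 × 0.6950) = 1.39 m.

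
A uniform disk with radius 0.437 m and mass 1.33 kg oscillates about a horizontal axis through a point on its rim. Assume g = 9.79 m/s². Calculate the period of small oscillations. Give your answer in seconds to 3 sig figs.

I_cm = ½mr² = 0.1270 kg·m². The pivot is at distance d = 0.437 m from the centre of mass.
By the parallel-axis theorem, I = I_cm + md² = 0.1270 + 0.2540 = 0.3810 kg·m².
T = 2π√(I/(mgd)) = 2π√(0.3810/(1.33 × 9.79 × 0.437)) = 1.63 s.

1.63 s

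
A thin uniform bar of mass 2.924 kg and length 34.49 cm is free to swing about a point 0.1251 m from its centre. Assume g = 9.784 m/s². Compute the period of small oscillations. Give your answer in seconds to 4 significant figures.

0.9080 s

For a physical pendulum T = 2π√(I/(mgd)), with d = 0.12510 m from pivot to centre of mass.
I_cm = mL²/12 = 2.924 × 0.3449²/12 = 0.028986 kg·m²; I = I_cm + md² = 0.028986 + 2.924 × 0.12510² = 0.074746 kg·m².
T = 2π√(0.074746/(2.924 × 9.784 × 0.12510)) = 0.9080 s.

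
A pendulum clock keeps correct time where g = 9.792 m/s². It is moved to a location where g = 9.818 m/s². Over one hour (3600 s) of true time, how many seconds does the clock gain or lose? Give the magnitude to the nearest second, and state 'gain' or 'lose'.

The clock's period scales as T ∝ 1/√g, so T'/T = √(9.792/9.818) = 0.998675.
In 3600 s of true time the clock registers 3600/0.998675 = 3604.8 s, so it gains 5 s.

gain 5 s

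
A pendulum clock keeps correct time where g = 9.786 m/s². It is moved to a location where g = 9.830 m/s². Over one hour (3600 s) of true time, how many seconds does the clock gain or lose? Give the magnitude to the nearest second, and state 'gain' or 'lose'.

The clock's period scales as T ∝ 1/√g, so T'/T = √(9.786/9.830) = 0.997759.
In 3600 s of true time the clock registers 3600/0.997759 = 3608.1 s, so it gains 8 s.

gain 8 s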